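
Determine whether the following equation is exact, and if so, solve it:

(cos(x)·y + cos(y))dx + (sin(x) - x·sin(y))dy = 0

Verify exactness: ∂M/∂y = ∂N/∂x ✓
Find F(x,y) such that ∂F/∂x = M, ∂F/∂y = N
Solution: sin(x)·y + x·cos(y) = C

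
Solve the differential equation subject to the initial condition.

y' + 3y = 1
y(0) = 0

General solution: y = 1/3 + Ce^(-3x)
Applying y(0) = 0: C = 0 - 1/3 = -1/3
Particular solution: y = 1/3 - (1/3)e^(-3x)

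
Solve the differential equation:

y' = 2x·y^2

Separating variables and integrating:
-1/y = x^2 + C

General solution: y^-1 = -x^2 + C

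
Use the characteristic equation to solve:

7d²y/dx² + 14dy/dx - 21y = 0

Characteristic equation: 7r² + 14r - 21 = 0
Divide by 7: r² + 2r - 3 = 0
Roots: r = 1, -3 (distinct real)
General solution: y = C₁e^x + C₂e^(-3x)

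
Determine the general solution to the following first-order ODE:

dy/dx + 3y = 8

Using integrating factor method:

General solution: y = 8/3 + Ce^(-3x)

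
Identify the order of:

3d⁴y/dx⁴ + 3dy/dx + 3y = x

The order is 4 (highest derivative is of order 4).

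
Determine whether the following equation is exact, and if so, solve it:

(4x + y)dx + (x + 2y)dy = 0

Verify exactness: ∂M/∂y = ∂N/∂x ✓
Find F(x,y) such that ∂F/∂x = M, ∂F/∂y = N
Solution: 2x² + xy + y² = C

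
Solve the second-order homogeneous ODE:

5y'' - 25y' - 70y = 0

Characteristic equation: 5r² - 25r - 70 = 0
Divide by 5: r² - 5r - 14 = 0
Roots: r = 7, -2 (distinct real)
General solution: y = C₁e^(7x) + C₂e^(-2x)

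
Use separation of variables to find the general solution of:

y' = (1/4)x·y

Separating variables and integrating:
ln|y| = x^2/8 + C

General solution: y = Ce^(x^2/8)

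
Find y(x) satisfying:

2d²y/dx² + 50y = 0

Characteristic equation: 2r² + 50 = 0
Divide by 2: r² + 25 = 0
Roots: r = ±5i (complex conjugates)
General solution: y = C₁cos(5x) + C₂sin(5x)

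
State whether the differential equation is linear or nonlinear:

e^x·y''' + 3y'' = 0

Linear (y and its derivatives appear to the first power only, no products of y terms)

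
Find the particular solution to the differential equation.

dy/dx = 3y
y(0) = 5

General solution: y = Ce^(3x)
Applying IC y(0) = 5:
Particular solution: y = 5e^(3x)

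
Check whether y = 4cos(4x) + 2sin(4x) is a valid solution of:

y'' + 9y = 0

Verification:
y'' = -64cos(4x) - 32sin(4x)
y'' + 9y ≠ 0 (frequency mismatch: got 16 instead of 9)

No, it is not a solution.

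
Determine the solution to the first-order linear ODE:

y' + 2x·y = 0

Using integrating factor method:

General solution: y = Ce^(-x^2)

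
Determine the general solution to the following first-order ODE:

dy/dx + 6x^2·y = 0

Using integrating factor method:

General solution: y = Ce^(-2x^3)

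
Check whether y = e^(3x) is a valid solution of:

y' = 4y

Verification:
y = e^(3x)
y' = 3e^(3x)
But 4y = 4e^(3x)
y' ≠ 4y — the derivative does not match

No, it is not a solution.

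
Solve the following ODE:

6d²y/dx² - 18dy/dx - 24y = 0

Characteristic equation: 6r² - 18r - 24 = 0
Divide by 6: r² - 3r - 4 = 0
Roots: r = 4, -1 (distinct real)
General solution: y = C₁e^(4x) + C₂e^(-x)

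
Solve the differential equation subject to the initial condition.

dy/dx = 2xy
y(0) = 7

General solution: y = Ce^(x²)
Applying IC y(0) = 7:
Particular solution: y = 7e^(x²)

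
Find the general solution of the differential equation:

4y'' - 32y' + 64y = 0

Characteristic equation: 4r² - 32r + 64 = 0
Divide by 4: r² - 8r + 16 = 0
Factored: (r - 4)² = 0
Repeated root: r = 4
General solution: y = (C₁ + C₂x)e^(4x)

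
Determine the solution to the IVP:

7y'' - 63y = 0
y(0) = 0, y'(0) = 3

General solution: y = C₁e^(3x) + C₂e^(-3x)
Applying ICs: C₁ = 1/2, C₂ = -1/2
Particular solution: y = (1/2)e^(3x) - (1/2)e^(-3x)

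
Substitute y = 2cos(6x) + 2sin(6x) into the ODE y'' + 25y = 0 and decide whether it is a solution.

Verification:
y'' = -72cos(6x) - 72sin(6x)
y'' + 25y ≠ 0 (frequency mismatch: got 36 instead of 25)

No, it is not a solution.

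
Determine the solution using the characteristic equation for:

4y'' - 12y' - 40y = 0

Characteristic equation: 4r² - 12r - 40 = 0
Divide by 4: r² - 3r - 10 = 0
Roots: r = 5, -2 (distinct real)
General solution: y = C₁e^(5x) + C₂e^(-2x)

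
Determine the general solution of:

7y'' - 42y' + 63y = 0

Characteristic equation: 7r² - 42r + 63 = 0
Divide by 7: r² - 6r + 9 = 0
Factored: (r - 3)² = 0
Repeated root: r = 3
General solution: y = (C₁ + C₂x)e^(3x)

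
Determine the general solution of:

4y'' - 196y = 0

Characteristic equation: 4r² - 196 = 0
Divide by 4: r² - 49 = 0
Roots: r = 7, -7 (distinct real)
General solution: y = C₁e^(7x) + C₂e^(-7x)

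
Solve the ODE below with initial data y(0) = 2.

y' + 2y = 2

General solution: y = 1 + Ce^(-2x)
Applying y(0) = 2: C = 2 - 1 = 1
Particular solution: y = 1 + e^(-2x)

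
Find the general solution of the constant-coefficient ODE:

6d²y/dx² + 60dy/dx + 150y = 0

Characteristic equation: 6r² + 60r + 150 = 0
Divide by 6: r² + 10r + 25 = 0
Factored: (r + 5)² = 0
Repeated root: r = -5
General solution: y = (C₁ + C₂x)e^(-5x)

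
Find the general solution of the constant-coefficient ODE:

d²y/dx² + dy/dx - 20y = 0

Characteristic equation: r² + r - 20 = 0
Roots: r = 4, -5 (distinct real)
General solution: y = C₁e^(4x) + C₂e^(-5x)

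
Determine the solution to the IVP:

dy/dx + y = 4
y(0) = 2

General solution: y = 4 + Ce^(-x)
Applying y(0) = 2: C = 2 - 4 = -2
Particular solution: y = 4 - 2e^(-x)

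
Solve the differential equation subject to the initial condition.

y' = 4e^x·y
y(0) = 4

General solution: y = Ce^(4e^x)
Applying IC y(0) = 4:
Particular solution: y = 4e^(4(e^x - 1))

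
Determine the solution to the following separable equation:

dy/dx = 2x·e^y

Separating variables and integrating:
-e^(-y) = x² + C

General solution: y = -ln(C - x²)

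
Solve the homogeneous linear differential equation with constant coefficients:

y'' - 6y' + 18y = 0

Characteristic equation: r² - 6r + 18 = 0
Roots: r = 3 ± 3i (complex conjugates)
General solution: y = e^(3x)(C₁cos(3x) + C₂sin(3x))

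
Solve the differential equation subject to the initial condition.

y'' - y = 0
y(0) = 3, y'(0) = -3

General solution: y = C₁e^x + C₂e^(-x)
Applying ICs: C₁ = 0, C₂ = 3
Particular solution: y = 3e^(-x)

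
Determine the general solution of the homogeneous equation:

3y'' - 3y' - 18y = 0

Characteristic equation: 3r² - 3r - 18 = 0
Divide by 3: r² - r - 6 = 0
Roots: r = 3, -2 (distinct real)
General solution: y = C₁e^(3x) + C₂e^(-2x)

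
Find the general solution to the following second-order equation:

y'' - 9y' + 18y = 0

Characteristic equation: r² - 9r + 18 = 0
Roots: r = 6, 3 (distinct real)
General solution: y = C₁e^(6x) + C₂e^(3x)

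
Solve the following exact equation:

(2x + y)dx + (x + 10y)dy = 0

Verify exactness: ∂M/∂y = ∂N/∂x ✓
Find F(x,y) such that ∂F/∂x = M, ∂F/∂y = N
Solution: x² + xy + 5y² = C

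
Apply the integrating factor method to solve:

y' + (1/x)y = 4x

Using integrating factor method:

General solution: y = (4/3)x^2 + C/x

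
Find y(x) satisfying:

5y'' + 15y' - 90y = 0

Characteristic equation: 5r² + 15r - 90 = 0
Divide by 5: r² + 3r - 18 = 0
Roots: r = 3, -6 (distinct real)
General solution: y = C₁e^(3x) + C₂e^(-6x)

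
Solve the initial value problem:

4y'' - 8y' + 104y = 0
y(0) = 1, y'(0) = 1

General solution: y = e^x(C₁cos(5x) + C₂sin(5x))
Complex roots r = 1 ± 5i
Applying ICs: C₁ = 1, C₂ = 0
Particular solution: y = e^x(cos(5x))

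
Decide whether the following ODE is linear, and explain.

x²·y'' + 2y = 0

Linear (y and its derivatives appear to the first power only, no products of y terms)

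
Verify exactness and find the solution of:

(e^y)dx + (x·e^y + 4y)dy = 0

Verify exactness: ∂M/∂y = ∂N/∂x ✓
Find F(x,y) such that ∂F/∂x = M, ∂F/∂y = N
Solution: x·e^y + 2y² = C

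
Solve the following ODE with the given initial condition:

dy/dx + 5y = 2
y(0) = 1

General solution: y = 2/5 + Ce^(-5x)
Applying y(0) = 1: C = 1 - 2/5 = 3/5
Particular solution: y = 2/5 + (3/5)e^(-5x)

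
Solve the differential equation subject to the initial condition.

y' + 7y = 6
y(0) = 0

General solution: y = 6/7 + Ce^(-7x)
Applying y(0) = 0: C = 0 - 6/7 = -6/7
Particular solution: y = 6/7 - (6/7)e^(-7x)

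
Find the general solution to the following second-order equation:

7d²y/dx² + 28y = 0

Characteristic equation: 7r² + 28 = 0
Divide by 7: r² + 4 = 0
Roots: r = ±2i (complex conjugates)
General solution: y = C₁cos(2x) + C₂sin(2x)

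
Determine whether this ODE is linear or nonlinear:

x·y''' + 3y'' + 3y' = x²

Linear (y and its derivatives appear to the first power only, no products of y terms)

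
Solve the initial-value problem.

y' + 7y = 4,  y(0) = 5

General solution: y = 4/7 + Ce^(-7x)
Applying y(0) = 5: C = 5 - 4/7 = 31/7
Particular solution: y = 4/7 + (31/7)e^(-7x)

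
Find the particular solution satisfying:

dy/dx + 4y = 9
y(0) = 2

General solution: y = 9/4 + Ce^(-4x)
Applying y(0) = 2: C = 2 - 9/4 = -1/4
Particular solution: y = 9/4 - (1/4)e^(-4x)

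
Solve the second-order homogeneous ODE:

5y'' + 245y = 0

Characteristic equation: 5r² + 245 = 0
Divide by 5: r² + 49 = 0
Roots: r = ±7i (complex conjugates)
General solution: y = C₁cos(7x) + C₂sin(7x)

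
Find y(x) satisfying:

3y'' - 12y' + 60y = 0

Characteristic equation: 3r² - 12r + 60 = 0
Divide by 3: r² - 4r + 20 = 0
Roots: r = 2 ± 4i (complex conjugates)
General solution: y = e^(2x)(C₁cos(4x) + C₂sin(4x))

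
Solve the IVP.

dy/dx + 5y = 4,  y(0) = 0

General solution: y = 4/5 + Ce^(-5x)
Applying y(0) = 0: C = 0 - 4/5 = -4/5
Particular solution: y = 4/5 - (4/5)e^(-5x)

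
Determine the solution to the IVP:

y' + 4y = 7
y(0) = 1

General solution: y = 7/4 + Ce^(-4x)
Applying y(0) = 1: C = 1 - 7/4 = -3/4
Particular solution: y = 7/4 - (3/4)e^(-4x)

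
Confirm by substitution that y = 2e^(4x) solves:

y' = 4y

Verification:
y = 2e^(4x)
y' = 8e^(4x)
4y = 8e^(4x)
y' = 4y ✓

Yes, it is a solution.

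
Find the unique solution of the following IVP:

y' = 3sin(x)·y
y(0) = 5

General solution: y = Ce^(-3cos(x))
Applying IC y(0) = 5:
Particular solution: y = 5e^(3(1-cos(x)))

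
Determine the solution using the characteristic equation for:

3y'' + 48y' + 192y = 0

Characteristic equation: 3r² + 48r + 192 = 0
Divide by 3: r² + 16r + 64 = 0
Factored: (r + 8)² = 0
Repeated root: r = -8
General solution: y = (C₁ + C₂x)e^(-8x)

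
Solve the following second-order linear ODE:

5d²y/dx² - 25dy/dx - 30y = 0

Characteristic equation: 5r² - 25r - 30 = 0
Divide by 5: r² - 5r - 6 = 0
Roots: r = 6, -1 (distinct real)
General solution: y = C₁e^(6x) + C₂e^(-x)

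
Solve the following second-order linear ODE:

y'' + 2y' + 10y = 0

Characteristic equation: r² + 2r + 10 = 0
Roots: r = -1 ± 3i (complex conjugates)
General solution: y = e^(-x)(C₁cos(3x) + C₂sin(3x))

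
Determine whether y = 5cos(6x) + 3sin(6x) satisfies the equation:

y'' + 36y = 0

Verification:
y'' = -180cos(6x) - 108sin(6x)
y'' + 36y = 0 ✓

Yes, it is a solution.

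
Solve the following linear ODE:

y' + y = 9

Using integrating factor method:

General solution: y = 9 + Ce^(-x)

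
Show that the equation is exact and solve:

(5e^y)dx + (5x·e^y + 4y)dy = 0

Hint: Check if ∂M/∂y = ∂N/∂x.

Verify exactness: ∂M/∂y = ∂N/∂x ✓
Find F(x,y) such that ∂F/∂x = M, ∂F/∂y = N
Solution: 5x·e^y + 2y² = C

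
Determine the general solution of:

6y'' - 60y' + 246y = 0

Characteristic equation: 6r² - 60r + 246 = 0
Divide by 6: r² - 10r + 41 = 0
Roots: r = 5 ± 4i (complex conjugates)
General solution: y = e^(5x)(C₁cos(4x) + C₂sin(4x))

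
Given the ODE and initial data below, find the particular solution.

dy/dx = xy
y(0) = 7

General solution: y = Ce^(x²/2)
Applying IC y(0) = 7:
Particular solution: y = 7e^(x²/2)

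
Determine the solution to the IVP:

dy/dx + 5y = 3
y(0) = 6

General solution: y = 3/5 + Ce^(-5x)
Applying y(0) = 6: C = 6 - 3/5 = 27/5
Particular solution: y = 3/5 + (27/5)e^(-5x)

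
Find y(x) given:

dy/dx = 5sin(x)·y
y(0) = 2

General solution: y = Ce^(-5cos(x))
Applying IC y(0) = 2:
Particular solution: y = 2e^(5(1-cos(x)))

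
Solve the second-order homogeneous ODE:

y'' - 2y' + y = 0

Characteristic equation: r² - 2r + 1 = 0
Factored: (r - 1)² = 0
Repeated root: r = 1
General solution: y = (C₁ + C₂x)e^x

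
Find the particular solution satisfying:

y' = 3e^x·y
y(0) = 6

General solution: y = Ce^(3e^x)
Applying IC y(0) = 6:
Particular solution: y = 6e^(3(e^x - 1))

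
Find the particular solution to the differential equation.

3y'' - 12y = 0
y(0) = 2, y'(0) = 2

General solution: y = C₁e^(2x) + C₂e^(-2x)
Applying ICs: C₁ = 3/2, C₂ = 1/2
Particular solution: y = (3/2)e^(2x) + (1/2)e^(-2x)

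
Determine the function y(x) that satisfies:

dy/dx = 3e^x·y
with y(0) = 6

General solution: y = Ce^(3e^x)
Applying IC y(0) = 6:
Particular solution: y = 6e^(3(e^x - 1))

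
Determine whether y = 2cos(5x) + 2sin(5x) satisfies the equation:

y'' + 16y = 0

Verification:
y'' = -50cos(5x) - 50sin(5x)
y'' + 16y ≠ 0 (frequency mismatch: got 25 instead of 16)

No, it is not a solution.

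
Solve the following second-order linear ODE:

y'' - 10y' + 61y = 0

Characteristic equation: r² - 10r + 61 = 0
Roots: r = 5 ± 6i (complex conjugates)
General solution: y = e^(5x)(C₁cos(6x) + C₂sin(6x))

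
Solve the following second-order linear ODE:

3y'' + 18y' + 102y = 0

Characteristic equation: 3r² + 18r + 102 = 0
Divide by 3: r² + 6r + 34 = 0
Roots: r = -3 ± 5i (complex conjugates)
General solution: y = e^(-3x)(C₁cos(5x) + C₂sin(5x))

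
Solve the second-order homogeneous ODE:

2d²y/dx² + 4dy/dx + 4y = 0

Characteristic equation: 2r² + 4r + 4 = 0
Divide by 2: r² + 2r + 2 = 0
Roots: r = -1 ± i (complex conjugates)
General solution: y = e^(-x)(C₁cos(x) + C₂sin(x))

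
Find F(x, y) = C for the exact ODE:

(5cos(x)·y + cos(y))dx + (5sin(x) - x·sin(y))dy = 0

Verify exactness: ∂M/∂y = ∂N/∂x ✓
Find F(x,y) such that ∂F/∂x = M, ∂F/∂y = N
Solution: 5sin(x)·y + x·cos(y) = C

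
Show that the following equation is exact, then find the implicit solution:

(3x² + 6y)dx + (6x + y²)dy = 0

Verify exactness: ∂M/∂y = ∂N/∂x ✓
Find F(x,y) such that ∂F/∂x = M, ∂F/∂y = N
Solution: x³ + 6xy + y³/3 = C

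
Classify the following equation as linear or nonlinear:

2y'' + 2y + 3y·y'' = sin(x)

Nonlinear (y·y'' term)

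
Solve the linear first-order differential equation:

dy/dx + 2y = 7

Using integrating factor method:

General solution: y = 7/2 + Ce^(-2x)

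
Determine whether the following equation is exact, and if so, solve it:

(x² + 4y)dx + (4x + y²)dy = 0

Verify exactness: ∂M/∂y = ∂N/∂x ✓
Find F(x,y) such that ∂F/∂x = M, ∂F/∂y = N
Solution: x³/3 + 4xy + y³/3 = C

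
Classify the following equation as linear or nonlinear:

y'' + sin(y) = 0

Nonlinear (sin(y) is nonlinear in y)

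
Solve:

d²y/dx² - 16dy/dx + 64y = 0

Characteristic equation: r² - 16r + 64 = 0
Factored: (r - 8)² = 0
Repeated root: r = 8
General solution: y = (C₁ + C₂x)e^(8x)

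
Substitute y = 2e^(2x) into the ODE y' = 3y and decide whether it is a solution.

Verification:
y = 2e^(2x)
y' = 4e^(2x)
But 3y = 6e^(2x)
y' ≠ 3y — the derivative does not match

No, it is not a solution.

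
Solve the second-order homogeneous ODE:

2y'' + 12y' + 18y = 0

Characteristic equation: 2r² + 12r + 18 = 0
Divide by 2: r² + 6r + 9 = 0
Factored: (r + 3)² = 0
Repeated root: r = -3
General solution: y = (C₁ + C₂x)e^(-3x)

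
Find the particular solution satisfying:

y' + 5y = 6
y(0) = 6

General solution: y = 6/5 + Ce^(-5x)
Applying y(0) = 6: C = 6 - 6/5 = 24/5
Particular solution: y = 6/5 + (24/5)e^(-5x)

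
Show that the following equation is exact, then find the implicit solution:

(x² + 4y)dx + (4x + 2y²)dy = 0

Verify exactness: ∂M/∂y = ∂N/∂x ✓
Find F(x,y) such that ∂F/∂x = M, ∂F/∂y = N
Solution: x³/3 + 4xy + 2y³/3 = C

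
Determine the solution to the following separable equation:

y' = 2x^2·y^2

Separating variables and integrating:
-1/y = 2x^3/3 + C

General solution: y^-1 = (-2/3)x^3 + C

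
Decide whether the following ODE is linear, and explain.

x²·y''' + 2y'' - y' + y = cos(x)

Linear (y and its derivatives appear to the first power only, no products of y terms)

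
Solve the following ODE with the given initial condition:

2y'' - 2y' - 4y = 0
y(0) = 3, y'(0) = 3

General solution: y = C₁e^(2x) + C₂e^(-x)
Applying ICs: C₁ = 2, C₂ = 1
Particular solution: y = 2e^(2x) + e^(-x)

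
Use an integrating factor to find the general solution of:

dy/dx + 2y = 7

Using integrating factor method:

General solution: y = 7/2 + Ce^(-2x)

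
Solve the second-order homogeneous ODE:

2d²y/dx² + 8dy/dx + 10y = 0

Characteristic equation: 2r² + 8r + 10 = 0
Divide by 2: r² + 4r + 5 = 0
Roots: r = -2 ± i (complex conjugates)
General solution: y = e^(-2x)(C₁cos(x) + C₂sin(x))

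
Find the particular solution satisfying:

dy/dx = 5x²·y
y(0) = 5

General solution: y = Ce^(5x³/3)
Applying IC y(0) = 5:
Particular solution: y = 5e^(5x³/3)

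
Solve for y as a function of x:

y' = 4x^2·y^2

Separating variables and integrating:
-1/y = 4x^3/3 + C

General solution: y^-1 = (-4/3)x^3 + C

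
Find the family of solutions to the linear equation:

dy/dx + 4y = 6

Using integrating factor method:

General solution: y = 3/2 + Ce^(-4x)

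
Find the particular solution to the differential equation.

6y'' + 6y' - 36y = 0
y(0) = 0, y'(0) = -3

General solution: y = C₁e^(2x) + C₂e^(-3x)
Applying ICs: C₁ = -3/5, C₂ = 3/5
Particular solution: y = -(3/5)e^(2x) + (3/5)e^(-3x)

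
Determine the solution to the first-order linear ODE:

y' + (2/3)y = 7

Using integrating factor method:

General solution: y = 21/2 + Ce^(-2x/3)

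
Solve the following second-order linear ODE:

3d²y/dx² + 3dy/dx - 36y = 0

Characteristic equation: 3r² + 3r - 36 = 0
Divide by 3: r² + r - 12 = 0
Roots: r = 3, -4 (distinct real)
General solution: y = C₁e^(3x) + C₂e^(-4x)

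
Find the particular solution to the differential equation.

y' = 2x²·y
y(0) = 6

General solution: y = Ce^(2x³/3)
Applying IC y(0) = 6:
Particular solution: y = 6e^(2x³/3)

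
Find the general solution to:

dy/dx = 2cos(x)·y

Separating variables and integrating:
ln|y| = 2sin(x) + C

General solution: y = Ce^(2sin(x))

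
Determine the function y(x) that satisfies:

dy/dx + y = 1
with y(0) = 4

General solution: y = 1 + Ce^(-x)
Applying y(0) = 4: C = 4 - 1 = 3
Particular solution: y = 1 + 3e^(-x)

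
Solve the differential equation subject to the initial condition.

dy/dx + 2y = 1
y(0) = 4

General solution: y = 1/2 + Ce^(-2x)
Applying y(0) = 4: C = 4 - 1/2 = 7/2
Particular solution: y = 1/2 + (7/2)e^(-2x)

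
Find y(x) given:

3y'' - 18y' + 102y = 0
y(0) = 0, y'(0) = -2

General solution: y = e^(3x)(C₁cos(5x) + C₂sin(5x))
Complex roots r = 3 ± 5i
Applying ICs: C₁ = 0, C₂ = -2/5
Particular solution: y = e^(3x)(-(2/5)sin(5x))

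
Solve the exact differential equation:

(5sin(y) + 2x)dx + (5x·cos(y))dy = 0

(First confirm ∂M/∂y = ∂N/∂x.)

Verify exactness: ∂M/∂y = ∂N/∂x ✓
Find F(x,y) such that ∂F/∂x = M, ∂F/∂y = N
Solution: 5x·sin(y) + x² = C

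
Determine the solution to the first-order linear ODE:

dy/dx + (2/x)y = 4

Using integrating factor method:

General solution: y = (4/3)x + Cx^(-2)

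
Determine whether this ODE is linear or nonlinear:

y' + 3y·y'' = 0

Nonlinear (y·y'' term)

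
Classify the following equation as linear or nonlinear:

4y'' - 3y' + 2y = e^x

Linear (y and its derivatives appear to the first power only, no products of y terms)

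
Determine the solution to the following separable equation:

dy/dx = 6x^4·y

Separating variables and integrating:
ln|y| = 6x^5/5 + C

General solution: y = Ce^(6x^5/5)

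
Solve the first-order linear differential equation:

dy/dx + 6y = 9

Using integrating factor method:

General solution: y = 3/2 + Ce^(-6x)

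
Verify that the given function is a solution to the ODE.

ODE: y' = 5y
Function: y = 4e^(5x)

Verification:
y = 4e^(5x)
y' = 20e^(5x)
5y = 20e^(5x)
y' = 5y ✓

Yes, it is a solution.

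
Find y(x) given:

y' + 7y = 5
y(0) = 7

General solution: y = 5/7 + Ce^(-7x)
Applying y(0) = 7: C = 7 - 5/7 = 44/7
Particular solution: y = 5/7 + (44/7)e^(-7x)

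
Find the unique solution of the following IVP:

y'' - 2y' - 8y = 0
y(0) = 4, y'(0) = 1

General solution: y = C₁e^(4x) + C₂e^(-2x)
Applying ICs: C₁ = 3/2, C₂ = 5/2
Particular solution: y = (3/2)e^(4x) + (5/2)e^(-2x)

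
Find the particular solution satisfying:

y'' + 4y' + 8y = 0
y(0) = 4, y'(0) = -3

General solution: y = e^(-2x)(C₁cos(2x) + C₂sin(2x))
Complex roots r = -2 ± 2i
Applying ICs: C₁ = 4, C₂ = 5/2
Particular solution: y = e^(-2x)(4cos(2x) + (5/2)sin(2x))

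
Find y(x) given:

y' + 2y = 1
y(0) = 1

General solution: y = 1/2 + Ce^(-2x)
Applying y(0) = 1: C = 1 - 1/2 = 1/2
Particular solution: y = 1/2 + (1/2)e^(-2x)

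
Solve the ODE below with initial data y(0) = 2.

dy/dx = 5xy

General solution: y = Ce^(5x²/2)
Applying IC y(0) = 2:
Particular solution: y = 2e^(5x²/2)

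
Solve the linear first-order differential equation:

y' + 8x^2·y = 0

Using integrating factor method:

General solution: y = Ce^(-8x^3/3)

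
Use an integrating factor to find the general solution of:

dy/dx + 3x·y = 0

Using integrating factor method:

General solution: y = Ce^(-3x^2/2)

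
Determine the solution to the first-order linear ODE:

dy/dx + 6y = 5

Using integrating factor method:

General solution: y = 5/6 + Ce^(-6x)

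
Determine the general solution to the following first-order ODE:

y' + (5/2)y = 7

Using integrating factor method:

General solution: y = 14/5 + Ce^(-5x/2)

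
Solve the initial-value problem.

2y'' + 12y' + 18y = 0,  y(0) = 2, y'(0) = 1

General solution: y = (C₁ + C₂x)e^(-3x)
Repeated root r = -3
Applying ICs: C₁ = 2, C₂ = 7
Particular solution: y = (2 + 7x)e^(-3x)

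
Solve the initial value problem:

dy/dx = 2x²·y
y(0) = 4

General solution: y = Ce^(2x³/3)
Applying IC y(0) = 4:
Particular solution: y = 4e^(2x³/3)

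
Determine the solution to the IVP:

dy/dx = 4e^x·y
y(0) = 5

General solution: y = Ce^(4e^x)
Applying IC y(0) = 5:
Particular solution: y = 5e^(4(e^x - 1))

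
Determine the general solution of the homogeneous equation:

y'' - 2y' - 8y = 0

Characteristic equation: r² - 2r - 8 = 0
Roots: r = 4, -2 (distinct real)
General solution: y = C₁e^(4x) + C₂e^(-2x)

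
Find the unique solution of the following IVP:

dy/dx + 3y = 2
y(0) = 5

General solution: y = 2/3 + Ce^(-3x)
Applying y(0) = 5: C = 5 - 2/3 = 13/3
Particular solution: y = 2/3 + (13/3)e^(-3x)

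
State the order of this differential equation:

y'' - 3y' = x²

The order is 2 (highest derivative is of order 2).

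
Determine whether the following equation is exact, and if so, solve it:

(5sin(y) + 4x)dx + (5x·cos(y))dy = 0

Verify exactness: ∂M/∂y = ∂N/∂x ✓
Find F(x,y) such that ∂F/∂x = M, ∂F/∂y = N
Solution: 5x·sin(y) + 2x² = C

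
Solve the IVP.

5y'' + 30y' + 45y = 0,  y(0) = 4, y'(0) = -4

General solution: y = (C₁ + C₂x)e^(-3x)
Repeated root r = -3
Applying ICs: C₁ = 4, C₂ = 8
Particular solution: y = (4 + 8x)e^(-3x)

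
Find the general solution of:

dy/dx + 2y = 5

Using integrating factor method:

General solution: y = 5/2 + Ce^(-2x)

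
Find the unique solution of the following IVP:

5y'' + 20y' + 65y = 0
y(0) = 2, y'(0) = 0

General solution: y = e^(-2x)(C₁cos(3x) + C₂sin(3x))
Complex roots r = -2 ± 3i
Applying ICs: C₁ = 2, C₂ = 4/3
Particular solution: y = e^(-2x)(2cos(3x) + (4/3)sin(3x))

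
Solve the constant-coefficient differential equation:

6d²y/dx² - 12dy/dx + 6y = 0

Characteristic equation: 6r² - 12r + 6 = 0
Divide by 6: r² - 2r + 1 = 0
Factored: (r - 1)² = 0
Repeated root: r = 1
General solution: y = (C₁ + C₂x)e^x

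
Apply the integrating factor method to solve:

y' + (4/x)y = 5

Using integrating factor method:

General solution: y = x + Cx^(-4)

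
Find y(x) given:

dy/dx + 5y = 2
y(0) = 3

General solution: y = 2/5 + Ce^(-5x)
Applying y(0) = 3: C = 3 - 2/5 = 13/5
Particular solution: y = 2/5 + (13/5)e^(-5x)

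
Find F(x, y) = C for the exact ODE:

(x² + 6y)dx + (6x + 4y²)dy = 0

Verify exactness: ∂M/∂y = ∂N/∂x ✓
Find F(x,y) such that ∂F/∂x = M, ∂F/∂y = N
Solution: x³/3 + 6xy + 4y³/3 = C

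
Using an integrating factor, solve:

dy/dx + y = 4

Using integrating factor method:

General solution: y = 4 + Ce^(-x)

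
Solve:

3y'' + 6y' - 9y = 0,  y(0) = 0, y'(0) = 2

General solution: y = C₁e^x + C₂e^(-3x)
Applying ICs: C₁ = 1/2, C₂ = -1/2
Particular solution: y = (1/2)e^x - (1/2)e^(-3x)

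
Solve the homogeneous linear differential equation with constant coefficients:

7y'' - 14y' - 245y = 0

Characteristic equation: 7r² - 14r - 245 = 0
Divide by 7: r² - 2r - 35 = 0
Roots: r = 7, -5 (distinct real)
General solution: y = C₁e^(7x) + C₂e^(-5x)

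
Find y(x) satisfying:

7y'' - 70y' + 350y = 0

Characteristic equation: 7r² - 70r + 350 = 0
Divide by 7: r² - 10r + 50 = 0
Roots: r = 5 ± 5i (complex conjugates)
General solution: y = e^(5x)(C₁cos(5x) + C₂sin(5x))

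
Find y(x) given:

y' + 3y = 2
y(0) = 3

General solution: y = 2/3 + Ce^(-3x)
Applying y(0) = 3: C = 3 - 2/3 = 7/3
Particular solution: y = 2/3 + (7/3)e^(-3x)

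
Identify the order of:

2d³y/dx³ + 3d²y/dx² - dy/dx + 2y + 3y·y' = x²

The order is 3 (highest derivative is of order 3).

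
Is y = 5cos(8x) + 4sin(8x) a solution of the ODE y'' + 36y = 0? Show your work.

Verification:
y'' = -320cos(8x) - 256sin(8x)
y'' + 36y ≠ 0 (frequency mismatch: got 64 instead of 36)

No, it is not a solution.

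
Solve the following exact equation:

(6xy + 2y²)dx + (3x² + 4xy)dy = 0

Verify exactness: ∂M/∂y = ∂N/∂x ✓
Find F(x,y) such that ∂F/∂x = M, ∂F/∂y = N
Solution: 3x²y + 2xy² = C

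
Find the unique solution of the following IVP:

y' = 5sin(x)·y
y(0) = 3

General solution: y = Ce^(-5cos(x))
Applying IC y(0) = 3:
Particular solution: y = 3e^(5(1-cos(x)))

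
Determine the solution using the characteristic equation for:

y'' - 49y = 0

Characteristic equation: r² - 49 = 0
Roots: r = 7, -7 (distinct real)
General solution: y = C₁e^(7x) + C₂e^(-7x)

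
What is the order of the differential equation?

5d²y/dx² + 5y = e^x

The order is 2 (highest derivative is of order 2).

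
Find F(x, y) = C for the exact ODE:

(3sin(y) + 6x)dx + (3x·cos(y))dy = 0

Verify exactness: ∂M/∂y = ∂N/∂x ✓
Find F(x,y) such that ∂F/∂x = M, ∂F/∂y = N
Solution: 3x·sin(y) + 3x² = C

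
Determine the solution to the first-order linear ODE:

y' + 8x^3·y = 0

Using integrating factor method:

General solution: y = Ce^(-2x^4)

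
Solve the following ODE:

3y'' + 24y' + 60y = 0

Characteristic equation: 3r² + 24r + 60 = 0
Divide by 3: r² + 8r + 20 = 0
Roots: r = -4 ± 2i (complex conjugates)
General solution: y = e^(-4x)(C₁cos(2x) + C₂sin(2x))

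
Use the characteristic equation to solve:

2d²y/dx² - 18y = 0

Characteristic equation: 2r² - 18 = 0
Divide by 2: r² - 9 = 0
Roots: r = 3, -3 (distinct real)
General solution: y = C₁e^(3x) + C₂e^(-3x)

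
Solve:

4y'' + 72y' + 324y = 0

Characteristic equation: 4r² + 72r + 324 = 0
Divide by 4: r² + 18r + 81 = 0
Factored: (r + 9)² = 0
Repeated root: r = -9
General solution: y = (C₁ + C₂x)e^(-9x)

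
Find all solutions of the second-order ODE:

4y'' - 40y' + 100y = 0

Characteristic equation: 4r² - 40r + 100 = 0
Divide by 4: r² - 10r + 25 = 0
Factored: (r - 5)² = 0
Repeated root: r = 5
General solution: y = (C₁ + C₂x)e^(5x)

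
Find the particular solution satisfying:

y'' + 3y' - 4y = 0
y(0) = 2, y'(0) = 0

General solution: y = C₁e^x + C₂e^(-4x)
Applying ICs: C₁ = 8/5, C₂ = 2/5
Particular solution: y = (8/5)e^x + (2/5)e^(-4x)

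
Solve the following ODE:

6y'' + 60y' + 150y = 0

Characteristic equation: 6r² + 60r + 150 = 0
Divide by 6: r² + 10r + 25 = 0
Factored: (r + 5)² = 0
Repeated root: r = -5
General solution: y = (C₁ + C₂x)e^(-5x)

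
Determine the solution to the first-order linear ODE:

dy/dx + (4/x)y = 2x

Using integrating factor method:

General solution: y = (1/3)x^2 + Cx^(-4)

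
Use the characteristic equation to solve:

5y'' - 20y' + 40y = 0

Characteristic equation: 5r² - 20r + 40 = 0
Divide by 5: r² - 4r + 8 = 0
Roots: r = 2 ± 2i (complex conjugates)
General solution: y = e^(2x)(C₁cos(2x) + C₂sin(2x))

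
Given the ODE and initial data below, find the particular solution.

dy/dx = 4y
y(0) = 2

General solution: y = Ce^(4x)
Applying IC y(0) = 2:
Particular solution: y = 2e^(4x)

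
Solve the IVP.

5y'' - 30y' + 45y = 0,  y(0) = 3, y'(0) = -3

General solution: y = (C₁ + C₂x)e^(3x)
Repeated root r = 3
Applying ICs: C₁ = 3, C₂ = -12
Particular solution: y = (3 - 12x)e^(3x)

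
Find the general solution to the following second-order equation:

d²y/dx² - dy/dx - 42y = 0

Characteristic equation: r² - r - 42 = 0
Roots: r = 7, -6 (distinct real)
General solution: y = C₁e^(7x) + C₂e^(-6x)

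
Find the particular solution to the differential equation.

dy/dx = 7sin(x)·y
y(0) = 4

General solution: y = Ce^(-7cos(x))
Applying IC y(0) = 4:
Particular solution: y = 4e^(7(1-cos(x)))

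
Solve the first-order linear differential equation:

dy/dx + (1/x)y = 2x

Using integrating factor method:

General solution: y = (2/3)x^2 + C/x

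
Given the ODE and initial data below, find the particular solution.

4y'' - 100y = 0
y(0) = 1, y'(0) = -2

General solution: y = C₁e^(5x) + C₂e^(-5x)
Applying ICs: C₁ = 3/10, C₂ = 7/10
Particular solution: y = (3/10)e^(5x) + (7/10)e^(-5x)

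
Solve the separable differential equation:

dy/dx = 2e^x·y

Separating variables and integrating:
ln|y| = 2e^x + C

General solution: y = Ce^(2e^x)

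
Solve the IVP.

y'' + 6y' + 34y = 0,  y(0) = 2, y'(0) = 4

General solution: y = e^(-3x)(C₁cos(5x) + C₂sin(5x))
Complex roots r = -3 ± 5i
Applying ICs: C₁ = 2, C₂ = 2
Particular solution: y = e^(-3x)(2cos(5x) + 2sin(5x))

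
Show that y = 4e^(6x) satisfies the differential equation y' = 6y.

Verification:
y = 4e^(6x)
y' = 24e^(6x)
6y = 24e^(6x)
y' = 6y ✓

Yes, it is a solution.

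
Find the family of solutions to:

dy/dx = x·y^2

Separating variables and integrating:
-1/y = x^2/2 + C

General solution: y^-1 = (-1/2)x^2 + C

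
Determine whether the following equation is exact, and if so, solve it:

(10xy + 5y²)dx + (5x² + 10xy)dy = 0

Verify exactness: ∂M/∂y = ∂N/∂x ✓
Find F(x,y) such that ∂F/∂x = M, ∂F/∂y = N
Solution: 5x²y + 5xy² = C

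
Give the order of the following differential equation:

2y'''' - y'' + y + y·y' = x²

The order is 4 (highest derivative is of order 4).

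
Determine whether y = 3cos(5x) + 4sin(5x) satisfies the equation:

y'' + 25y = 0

Verification:
y'' = -75cos(5x) - 100sin(5x)
y'' + 25y = 0 ✓

Yes, it is a solution.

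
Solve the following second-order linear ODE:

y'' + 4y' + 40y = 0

Characteristic equation: r² + 4r + 40 = 0
Roots: r = -2 ± 6i (complex conjugates)
General solution: y = e^(-2x)(C₁cos(6x) + C₂sin(6x))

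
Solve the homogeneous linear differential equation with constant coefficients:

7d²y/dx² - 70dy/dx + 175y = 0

Characteristic equation: 7r² - 70r + 175 = 0
Divide by 7: r² - 10r + 25 = 0
Factored: (r - 5)² = 0
Repeated root: r = 5
General solution: y = (C₁ + C₂x)e^(5x)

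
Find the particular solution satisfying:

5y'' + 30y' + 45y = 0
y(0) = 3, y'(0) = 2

General solution: y = (C₁ + C₂x)e^(-3x)
Repeated root r = -3
Applying ICs: C₁ = 3, C₂ = 11
Particular solution: y = (3 + 11x)e^(-3x)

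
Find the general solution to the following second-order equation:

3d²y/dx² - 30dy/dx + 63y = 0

Characteristic equation: 3r² - 30r + 63 = 0
Divide by 3: r² - 10r + 21 = 0
Roots: r = 3, 7 (distinct real)
General solution: y = C₁e^(3x) + C₂e^(7x)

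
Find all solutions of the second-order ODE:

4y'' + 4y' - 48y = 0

Characteristic equation: 4r² + 4r - 48 = 0
Divide by 4: r² + r - 12 = 0
Roots: r = 3, -4 (distinct real)
General solution: y = C₁e^(3x) + C₂e^(-4x)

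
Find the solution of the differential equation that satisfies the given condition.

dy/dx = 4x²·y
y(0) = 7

General solution: y = Ce^(4x³/3)
Applying IC y(0) = 7:
Particular solution: y = 7e^(4x³/3)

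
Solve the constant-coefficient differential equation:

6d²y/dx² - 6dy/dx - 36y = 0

Characteristic equation: 6r² - 6r - 36 = 0
Divide by 6: r² - r - 6 = 0
Roots: r = 3, -2 (distinct real)
General solution: y = C₁e^(3x) + C₂e^(-2x)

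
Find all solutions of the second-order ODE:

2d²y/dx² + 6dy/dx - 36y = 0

Characteristic equation: 2r² + 6r - 36 = 0
Divide by 2: r² + 3r - 18 = 0
Roots: r = 3, -6 (distinct real)
General solution: y = C₁e^(3x) + C₂e^(-6x)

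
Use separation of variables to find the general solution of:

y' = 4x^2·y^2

Separating variables and integrating:
-1/y = 4x^3/3 + C

General solution: y^-1 = (-4/3)x^3 + C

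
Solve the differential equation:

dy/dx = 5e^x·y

Separating variables and integrating:
ln|y| = 5e^x + C

General solution: y = Ce^(5e^x)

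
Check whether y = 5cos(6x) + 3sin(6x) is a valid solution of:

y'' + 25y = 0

Verification:
y'' = -180cos(6x) - 108sin(6x)
y'' + 25y ≠ 0 (frequency mismatch: got 36 instead of 25)

No, it is not a solution.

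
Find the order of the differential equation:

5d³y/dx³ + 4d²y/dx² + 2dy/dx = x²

The order is 3 (highest derivative is of order 3).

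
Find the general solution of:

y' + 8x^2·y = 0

Using integrating factor method:

General solution: y = Ce^(-8x^3/3)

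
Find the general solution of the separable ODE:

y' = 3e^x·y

Separating variables and integrating:
ln|y| = 3e^x + C

General solution: y = Ce^(3e^x)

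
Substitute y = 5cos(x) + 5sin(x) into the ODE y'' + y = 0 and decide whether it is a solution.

Verification:
y'' = -5cos(x) - 5sin(x)
y'' + y = 0 ✓

Yes, it is a solution.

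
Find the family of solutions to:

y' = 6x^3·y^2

Separating variables and integrating:
-1/y = 3x^4/2 + C

General solution: y^-1 = (-3/2)x^4 + C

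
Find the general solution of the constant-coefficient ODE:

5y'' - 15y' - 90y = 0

Characteristic equation: 5r² - 15r - 90 = 0
Divide by 5: r² - 3r - 18 = 0
Roots: r = 6, -3 (distinct real)
General solution: y = C₁e^(6x) + C₂e^(-3x)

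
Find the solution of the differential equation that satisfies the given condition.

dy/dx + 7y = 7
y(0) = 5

General solution: y = 1 + Ce^(-7x)
Applying y(0) = 5: C = 5 - 1 = 4
Particular solution: y = 1 + 4e^(-7x)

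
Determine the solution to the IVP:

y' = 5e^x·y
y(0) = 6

General solution: y = Ce^(5e^x)
Applying IC y(0) = 6:
Particular solution: y = 6e^(5(e^x - 1))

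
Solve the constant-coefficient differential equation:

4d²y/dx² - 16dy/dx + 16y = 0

Characteristic equation: 4r² - 16r + 16 = 0
Divide by 4: r² - 4r + 4 = 0
Factored: (r - 2)² = 0
Repeated root: r = 2
General solution: y = (C₁ + C₂x)e^(2x)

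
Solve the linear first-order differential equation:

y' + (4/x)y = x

Using integrating factor method:

General solution: y = (1/6)x^2 + Cx^(-4)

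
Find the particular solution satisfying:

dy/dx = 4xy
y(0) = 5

General solution: y = Ce^(2x²)
Applying IC y(0) = 5:
Particular solution: y = 5e^(2x²)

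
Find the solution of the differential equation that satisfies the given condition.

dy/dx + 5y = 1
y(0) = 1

General solution: y = 1/5 + Ce^(-5x)
Applying y(0) = 1: C = 1 - 1/5 = 4/5
Particular solution: y = 1/5 + (4/5)e^(-5x)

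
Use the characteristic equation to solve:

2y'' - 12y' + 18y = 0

Characteristic equation: 2r² - 12r + 18 = 0
Divide by 2: r² - 6r + 9 = 0
Factored: (r - 3)² = 0
Repeated root: r = 3
General solution: y = (C₁ + C₂x)e^(3x)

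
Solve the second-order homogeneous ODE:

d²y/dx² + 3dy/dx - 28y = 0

Characteristic equation: r² + 3r - 28 = 0
Roots: r = 4, -7 (distinct real)
General solution: y = C₁e^(4x) + C₂e^(-7x)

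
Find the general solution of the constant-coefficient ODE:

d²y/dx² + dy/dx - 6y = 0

Characteristic equation: r² + r - 6 = 0
Roots: r = 2, -3 (distinct real)
General solution: y = C₁e^(2x) + C₂e^(-3x)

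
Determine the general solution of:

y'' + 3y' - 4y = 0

Characteristic equation: r² + 3r - 4 = 0
Roots: r = 1, -4 (distinct real)
General solution: y = C₁e^x + C₂e^(-4x)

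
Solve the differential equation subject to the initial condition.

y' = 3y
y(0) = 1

General solution: y = Ce^(3x)
Applying IC y(0) = 1:
Particular solution: y = e^(3x)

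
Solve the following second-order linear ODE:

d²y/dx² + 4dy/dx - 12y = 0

Characteristic equation: r² + 4r - 12 = 0
Roots: r = 2, -6 (distinct real)
General solution: y = C₁e^(2x) + C₂e^(-6x)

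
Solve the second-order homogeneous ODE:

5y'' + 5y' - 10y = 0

Characteristic equation: 5r² + 5r - 10 = 0
Divide by 5: r² + r - 2 = 0
Roots: r = 1, -2 (distinct real)
General solution: y = C₁e^x + C₂e^(-2x)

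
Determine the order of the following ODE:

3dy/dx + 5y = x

The order is 1 (highest derivative is of order 1).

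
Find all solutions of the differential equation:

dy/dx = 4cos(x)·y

Separating variables and integrating:
ln|y| = 4sin(x) + C

General solution: y = Ce^(4sin(x))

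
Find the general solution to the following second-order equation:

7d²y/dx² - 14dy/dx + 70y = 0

Characteristic equation: 7r² - 14r + 70 = 0
Divide by 7: r² - 2r + 10 = 0
Roots: r = 1 ± 3i (complex conjugates)
General solution: y = e^x(C₁cos(3x) + C₂sin(3x))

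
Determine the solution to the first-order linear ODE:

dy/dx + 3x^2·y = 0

Using integrating factor method:

General solution: y = Ce^(-x^3)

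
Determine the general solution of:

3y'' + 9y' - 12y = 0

Characteristic equation: 3r² + 9r - 12 = 0
Divide by 3: r² + 3r - 4 = 0
Roots: r = 1, -4 (distinct real)
General solution: y = C₁e^x + C₂e^(-4x)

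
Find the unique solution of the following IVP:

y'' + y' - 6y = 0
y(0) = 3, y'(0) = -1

General solution: y = C₁e^(2x) + C₂e^(-3x)
Applying ICs: C₁ = 8/5, C₂ = 7/5
Particular solution: y = (8/5)e^(2x) + (7/5)e^(-3x)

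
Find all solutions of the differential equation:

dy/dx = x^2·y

Separating variables and integrating:
ln|y| = x^3/3 + C

General solution: y = Ce^(x^3/3)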